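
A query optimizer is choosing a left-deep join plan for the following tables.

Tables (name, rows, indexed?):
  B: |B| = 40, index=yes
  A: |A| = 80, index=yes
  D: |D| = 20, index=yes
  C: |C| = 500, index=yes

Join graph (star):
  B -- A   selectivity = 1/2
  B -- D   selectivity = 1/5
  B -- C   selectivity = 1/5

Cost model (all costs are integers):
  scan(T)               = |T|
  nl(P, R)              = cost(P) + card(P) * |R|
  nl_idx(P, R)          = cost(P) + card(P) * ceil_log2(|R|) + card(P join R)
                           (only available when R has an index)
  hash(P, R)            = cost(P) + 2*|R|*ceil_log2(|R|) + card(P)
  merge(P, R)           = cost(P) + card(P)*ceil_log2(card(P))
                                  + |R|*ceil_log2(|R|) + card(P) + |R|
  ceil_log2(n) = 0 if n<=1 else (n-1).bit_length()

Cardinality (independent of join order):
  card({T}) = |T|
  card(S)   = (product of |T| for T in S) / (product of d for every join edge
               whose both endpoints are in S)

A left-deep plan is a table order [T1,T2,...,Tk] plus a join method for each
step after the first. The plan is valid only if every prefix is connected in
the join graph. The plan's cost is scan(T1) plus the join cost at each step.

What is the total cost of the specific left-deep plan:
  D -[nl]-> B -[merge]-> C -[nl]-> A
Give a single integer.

1287260

step 1: scan D: cost=20, card=20
step 2: join B via nl
    card(P join B) = 20*40/(5) = 160
    cost = 20 + 20*40 = 820
step 3: join C via merge
    card(P join C) = 160*500/(5) = 16000
    cost = 820 + 160*8 + 500*9 + 160 + 500 = 7260
step 4: join A via nl
    card(P join A) = 16000*80/(2) = 640000
    cost = 7260 + 16000*80 = 1287260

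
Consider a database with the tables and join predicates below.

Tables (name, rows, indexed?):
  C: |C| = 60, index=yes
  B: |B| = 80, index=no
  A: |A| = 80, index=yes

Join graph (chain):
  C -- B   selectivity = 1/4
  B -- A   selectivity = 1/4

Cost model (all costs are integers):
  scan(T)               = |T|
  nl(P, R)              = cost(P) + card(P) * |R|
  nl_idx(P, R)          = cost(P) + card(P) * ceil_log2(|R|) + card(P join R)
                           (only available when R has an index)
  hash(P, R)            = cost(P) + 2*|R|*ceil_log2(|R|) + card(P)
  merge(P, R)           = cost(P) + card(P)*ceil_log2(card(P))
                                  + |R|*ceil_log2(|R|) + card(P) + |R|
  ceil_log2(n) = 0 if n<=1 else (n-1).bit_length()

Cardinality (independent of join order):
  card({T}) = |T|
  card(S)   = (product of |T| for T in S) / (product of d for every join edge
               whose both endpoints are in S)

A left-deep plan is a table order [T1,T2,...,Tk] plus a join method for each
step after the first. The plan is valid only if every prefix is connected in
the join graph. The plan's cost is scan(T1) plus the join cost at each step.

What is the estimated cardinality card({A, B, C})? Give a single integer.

24000

Tables in S: A(80), B(80), C(60)
Edges inside S: C-B(d=4), B-A(d=4)
numerator = 80 * 80 * 60 = 384000
denominator = 4 * 4 = 16
card(S) = 384000 / 16 = 24000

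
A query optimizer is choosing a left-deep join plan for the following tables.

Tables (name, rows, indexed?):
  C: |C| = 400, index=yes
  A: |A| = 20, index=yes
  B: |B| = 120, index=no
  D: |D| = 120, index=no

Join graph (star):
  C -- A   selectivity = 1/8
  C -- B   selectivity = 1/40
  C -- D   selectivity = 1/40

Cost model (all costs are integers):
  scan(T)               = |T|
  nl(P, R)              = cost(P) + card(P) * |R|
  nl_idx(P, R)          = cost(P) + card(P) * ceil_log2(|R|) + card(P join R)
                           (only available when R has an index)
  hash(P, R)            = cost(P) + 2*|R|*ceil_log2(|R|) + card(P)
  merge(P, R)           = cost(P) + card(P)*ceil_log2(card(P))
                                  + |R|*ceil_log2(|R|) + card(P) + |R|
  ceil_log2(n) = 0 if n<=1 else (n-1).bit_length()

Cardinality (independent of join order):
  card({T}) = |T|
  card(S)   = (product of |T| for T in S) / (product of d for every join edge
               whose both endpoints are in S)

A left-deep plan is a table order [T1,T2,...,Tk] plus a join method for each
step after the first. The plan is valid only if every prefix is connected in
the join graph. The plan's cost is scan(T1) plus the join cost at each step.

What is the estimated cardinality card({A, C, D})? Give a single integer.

Tables in S: A(20), C(400), D(120)
Edges inside S: C-A(d=8), C-D(d=40)
numerator = 20 * 400 * 120 = 960000
denominator = 8 * 40 = 320
card(S) = 960000 / 320 = 3000

3000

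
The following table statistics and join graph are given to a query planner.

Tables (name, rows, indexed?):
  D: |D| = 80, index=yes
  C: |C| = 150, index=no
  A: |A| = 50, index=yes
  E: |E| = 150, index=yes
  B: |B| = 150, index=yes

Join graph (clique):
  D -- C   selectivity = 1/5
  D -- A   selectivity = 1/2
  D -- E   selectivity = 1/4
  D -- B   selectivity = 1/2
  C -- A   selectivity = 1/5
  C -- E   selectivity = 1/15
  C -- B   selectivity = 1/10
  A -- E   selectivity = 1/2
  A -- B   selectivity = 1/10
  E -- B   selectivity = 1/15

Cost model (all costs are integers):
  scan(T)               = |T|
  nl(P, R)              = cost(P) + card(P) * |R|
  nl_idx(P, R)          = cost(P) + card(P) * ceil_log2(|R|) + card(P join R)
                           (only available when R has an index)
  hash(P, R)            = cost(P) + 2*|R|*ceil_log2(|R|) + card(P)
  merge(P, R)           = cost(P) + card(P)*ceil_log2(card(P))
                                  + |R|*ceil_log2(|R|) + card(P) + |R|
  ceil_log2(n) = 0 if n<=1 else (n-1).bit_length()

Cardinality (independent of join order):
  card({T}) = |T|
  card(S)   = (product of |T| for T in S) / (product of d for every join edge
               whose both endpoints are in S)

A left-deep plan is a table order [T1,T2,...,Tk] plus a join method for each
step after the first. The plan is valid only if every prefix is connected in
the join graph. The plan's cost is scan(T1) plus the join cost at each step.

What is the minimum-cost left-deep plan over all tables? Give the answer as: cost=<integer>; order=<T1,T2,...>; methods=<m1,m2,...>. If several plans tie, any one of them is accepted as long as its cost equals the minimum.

cost=10570; order=B,A,C,E,D; methods=hash,hash,hash,hash

Selinger DP (subsets sized 1..n):
  {D}: scan cost=80, card=80
  {C}: scan cost=150, card=150
  {A}: scan cost=50, card=50
  {E}: scan cost=150, card=150
  {B}: scan cost=150, card=150
  {CD}: card=2400; try (D,hash)→1420, (C,merge)→2070, (D,merge)→2140, (C,hash)→2560, (D,nl_idx)→3600, (C,nl)→12080 …(+1); best=1420 via (D,hash)
  {AD}: card=2000; try (A,hash)→760, (D,merge)→1040, (A,merge)→1070, (D,hash)→1220, (D,nl_idx)→2400, (A,nl_idx)→2560 …(+2); best=760 via (A,hash)
  {DE}: card=3000; try (D,hash)→1420, (E,merge)→2070, (D,merge)→2140, (E,hash)→2560, (E,nl_idx)→3720, (D,nl_idx)→4200 …(+2); best=1420 via (D,hash)
  {BD}: card=6000; try (D,hash)→1420, (B,merge)→2070, (D,merge)→2140, (B,hash)→2560, (B,nl_idx)→6720, (D,nl_idx)→7200 …(+2); best=1420 via (D,hash)
  {AC}: card=1500; try (A,hash)→900, (C,merge)→1750, (A,merge)→1850, (C,hash)→2500, (A,nl_idx)→2550, (C,nl)→7550 …(+1); best=900 via (A,hash)
  {CE}: card=1500; try (E,hash)→2700, (C,hash)→2700, (E,merge)→2850, (E,nl_idx)→2850, (C,merge)→2850, (E,nl)→22650 …(+1); best=2700 via (E,hash)
  {BC}: card=2250; try (C,hash)→2700, (B,hash)→2700, (C,merge)→2850, (B,merge)→2850, (B,nl_idx)→3600, (C,nl)→22650 …(+1); best=2700 via (C,hash)
  {AE}: card=3750; try (A,hash)→900, (E,merge)→1750, (A,merge)→1850, (E,hash)→2500, (E,nl_idx)→4200, (A,nl_idx)→4800 …(+2); best=900 via (A,hash)
  {AB}: card=750; try (A,hash)→900, (B,nl_idx)→1200, (B,merge)→1750, (A,nl_idx)→1800, (A,merge)→1850, (B,hash)→2500 …(+2); best=900 via (A,hash)
  {BE}: card=1500; try (E,hash)→2700, (B,hash)→2700, (E,merge)→2850, (E,nl_idx)→2850, (B,merge)→2850, (B,nl_idx)→2850 …(+2); best=2700 via (E,hash)
  {ACD}: card=12000; try (D,hash)→3520, (A,hash)→4420, (C,hash)→5160, (D,merge)→19540, (D,nl_idx)→23400, (C,merge)→26110 …(+5); best=3520 via (D,hash)
  {CDE}: card=6000; try (D,hash)→5320, (E,hash)→6220, (C,hash)→6820, (D,nl_idx)→19200, (D,merge)→21340, (E,nl_idx)→26620 …(+5); best=5320 via (D,hash)
  {BCD}: card=18000; try (D,hash)→6070, (B,hash)→6220, (C,hash)→9820, (D,merge)→32590, (B,merge)→33970, (D,nl_idx)→36450 …(+5); best=6070 via (D,hash)
  {ADE}: card=37500; try (A,hash)→5020, (E,hash)→5160, (D,hash)→5770, (E,merge)→26110, (A,merge)→40770, (D,merge)→50290 …(+6); best=5020 via (A,hash)
  {ABD}: card=15000; try (D,hash)→2770, (B,hash)→5160, (A,hash)→8020, (D,merge)→9790, (D,nl_idx)→21150, (B,merge)→26110 …(+6); best=2770 via (D,hash)
  {BDE}: card=15000; try (D,hash)→5320, (B,hash)→6820, (E,hash)→9820, (D,merge)→21340, (D,nl_idx)→28200, (B,nl_idx)→40420 …(+6); best=5320 via (D,hash)
  {ACE}: card=7500; try (E,hash)→4800, (A,hash)→4800, (C,hash)→7050, (A,nl_idx)→19200, (E,merge)→20250, (E,nl_idx)→20400 …(+5); best=4800 via (E,hash)
  {ABC}: card=2250; try (C,hash)→4050, (B,hash)→4800, (A,hash)→5550, (C,merge)→10500, (B,nl_idx)→15150, (A,nl_idx)→18450 …(+5); best=4050 via (C,hash)
  {BCE}: card=1500; try (C,hash)→6600, (B,hash)→6600, (E,hash)→7350, (B,nl_idx)→16200, (C,merge)→22050, (B,merge)→22050 …(+5); best=6600 via (C,hash)
  {ABE}: card=3750; try (E,hash)→4050, (A,hash)→4800, (B,hash)→7050, (E,merge)→10500, (E,nl_idx)→10650, (A,nl_idx)→15450 …(+6); best=4050 via (E,hash)
  {ACDE}: card=15000; try (A,hash)→11920, (D,hash)→13420, (E,hash)→17920, (C,hash)→44920, (A,nl_idx)→56320, (D,nl_idx)→72300 …(+9); best=11920 via (A,hash)
  {ABCD}: card=9000; try (D,hash)→7420, (B,hash)→17920, (C,hash)→20170, (A,hash)→24670, (D,nl_idx)→28800, (D,merge)→33940 …(+9); best=7420 via (D,hash)
  {BCDE}: card=3000; try (D,hash)→9220, (B,hash)→13720, (D,nl_idx)→20100, (C,hash)→22720, (D,merge)→25240, (E,hash)→26470 …(+9); best=9220 via (D,hash)
  {ABDE}: card=18750; try (D,hash)→8920, (E,hash)→20170, (A,hash)→20920, (B,hash)→44920, (D,nl_idx)→49050, (D,merge)→53440 …(+10); best=8920 via (D,hash)
  {ABCE}: card=750; try (E,hash)→8700, (A,hash)→8700, (C,hash)→10200, (B,hash)→14700, (A,nl_idx)→16350, (E,nl_idx)→22800 …(+9); best=8700 via (E,hash)
  {ABCDE}: card=750; try (D,hash)→10570, (A,hash)→12820, (D,nl_idx)→14700, (D,merge)→17590, (E,hash)→18820, (A,nl_idx)→27970 …(+13); best=10570 via (D,hash)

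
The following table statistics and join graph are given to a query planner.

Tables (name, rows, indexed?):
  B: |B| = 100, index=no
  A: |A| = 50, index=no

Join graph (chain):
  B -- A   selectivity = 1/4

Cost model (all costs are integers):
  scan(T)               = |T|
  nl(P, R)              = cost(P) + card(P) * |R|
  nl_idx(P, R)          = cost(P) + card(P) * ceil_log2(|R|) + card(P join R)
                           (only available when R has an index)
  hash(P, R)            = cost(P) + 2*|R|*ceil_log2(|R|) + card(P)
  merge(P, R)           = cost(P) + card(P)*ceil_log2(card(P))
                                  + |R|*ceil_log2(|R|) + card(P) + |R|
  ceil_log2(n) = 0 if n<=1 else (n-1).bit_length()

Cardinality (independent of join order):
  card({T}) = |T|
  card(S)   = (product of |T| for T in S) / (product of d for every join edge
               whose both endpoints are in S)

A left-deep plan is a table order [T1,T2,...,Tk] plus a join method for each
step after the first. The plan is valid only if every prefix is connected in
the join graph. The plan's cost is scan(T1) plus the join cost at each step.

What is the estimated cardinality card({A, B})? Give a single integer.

Tables in S: A(50), B(100)
Edges inside S: B-A(d=4)
numerator = 50 * 100 = 5000
denominator = 4 = 4
card(S) = 5000 / 4 = 1250

1250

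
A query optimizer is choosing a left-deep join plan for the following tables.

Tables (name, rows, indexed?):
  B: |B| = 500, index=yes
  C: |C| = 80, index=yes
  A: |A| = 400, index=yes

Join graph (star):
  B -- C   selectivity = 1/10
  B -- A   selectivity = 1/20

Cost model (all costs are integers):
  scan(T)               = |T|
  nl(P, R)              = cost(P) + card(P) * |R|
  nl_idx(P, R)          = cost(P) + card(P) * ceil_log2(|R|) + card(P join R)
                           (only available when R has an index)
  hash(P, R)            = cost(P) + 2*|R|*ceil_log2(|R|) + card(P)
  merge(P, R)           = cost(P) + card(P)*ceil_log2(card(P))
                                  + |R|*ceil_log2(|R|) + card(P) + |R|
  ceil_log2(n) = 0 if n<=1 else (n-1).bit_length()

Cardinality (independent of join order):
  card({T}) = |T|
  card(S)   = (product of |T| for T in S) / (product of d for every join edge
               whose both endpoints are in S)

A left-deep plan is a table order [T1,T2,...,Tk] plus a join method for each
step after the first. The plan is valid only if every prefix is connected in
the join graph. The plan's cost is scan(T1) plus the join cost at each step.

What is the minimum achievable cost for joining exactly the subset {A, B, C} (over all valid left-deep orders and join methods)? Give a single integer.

13320

Selinger DP over subsets of {A,B,C}:
  {B}: scan cost=500, card=500
  {C}: scan cost=80, card=80
  {A}: scan cost=400, card=400
  {BC}: card=4000; try (C,hash)→2120, (B,nl_idx)→4800, (B,merge)→5720, (C,merge)→6140, (C,nl_idx)→8000, (B,hash)→9160 …(+2); best=2120 via (C,hash)
  {AB}: card=10000; try (A,hash)→8200, (B,merge)→9400, (A,merge)→9500, (B,hash)→9800, (B,nl_idx)→14000, (A,nl_idx)→15000 …(+2); best=8200 via (A,hash)
  {ABC}: card=80000; try (A,hash)→13320, (C,hash)→19320, (A,merge)→58120, (A,nl_idx)→118120, (C,nl_idx)→158200, (C,merge)→158840 …(+2); best=13320 via (A,hash)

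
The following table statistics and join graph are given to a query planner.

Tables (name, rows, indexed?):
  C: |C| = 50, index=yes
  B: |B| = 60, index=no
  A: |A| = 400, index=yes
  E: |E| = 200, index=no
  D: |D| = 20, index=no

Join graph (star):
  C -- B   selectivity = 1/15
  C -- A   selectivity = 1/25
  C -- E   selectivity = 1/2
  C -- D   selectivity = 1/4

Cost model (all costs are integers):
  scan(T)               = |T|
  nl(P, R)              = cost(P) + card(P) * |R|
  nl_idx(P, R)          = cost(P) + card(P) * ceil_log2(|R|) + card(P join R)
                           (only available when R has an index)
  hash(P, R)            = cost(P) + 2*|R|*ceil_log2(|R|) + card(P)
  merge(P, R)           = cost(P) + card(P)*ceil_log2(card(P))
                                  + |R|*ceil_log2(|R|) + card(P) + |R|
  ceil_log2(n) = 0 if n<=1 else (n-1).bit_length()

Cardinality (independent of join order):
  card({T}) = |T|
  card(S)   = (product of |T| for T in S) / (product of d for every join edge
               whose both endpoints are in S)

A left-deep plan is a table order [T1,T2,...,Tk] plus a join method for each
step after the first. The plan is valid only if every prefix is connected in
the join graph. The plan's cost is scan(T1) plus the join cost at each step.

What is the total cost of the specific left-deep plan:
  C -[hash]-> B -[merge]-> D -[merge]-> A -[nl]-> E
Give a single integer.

3217740

step 1: scan C: cost=50, card=50
step 2: join B via hash
    card(P join B) = 50*60/(15) = 200
    cost = 50 + 2*60*6 + 50 = 820
step 3: join D via merge
    card(P join D) = 200*20/(4) = 1000
    cost = 820 + 200*8 + 20*5 + 200 + 20 = 2740
step 4: join A via merge
    card(P join A) = 1000*400/(25) = 16000
    cost = 2740 + 1000*10 + 400*9 + 1000 + 400 = 17740
step 5: join E via nl
    card(P join E) = 16000*200/(2) = 1600000
    cost = 17740 + 16000*200 = 3217740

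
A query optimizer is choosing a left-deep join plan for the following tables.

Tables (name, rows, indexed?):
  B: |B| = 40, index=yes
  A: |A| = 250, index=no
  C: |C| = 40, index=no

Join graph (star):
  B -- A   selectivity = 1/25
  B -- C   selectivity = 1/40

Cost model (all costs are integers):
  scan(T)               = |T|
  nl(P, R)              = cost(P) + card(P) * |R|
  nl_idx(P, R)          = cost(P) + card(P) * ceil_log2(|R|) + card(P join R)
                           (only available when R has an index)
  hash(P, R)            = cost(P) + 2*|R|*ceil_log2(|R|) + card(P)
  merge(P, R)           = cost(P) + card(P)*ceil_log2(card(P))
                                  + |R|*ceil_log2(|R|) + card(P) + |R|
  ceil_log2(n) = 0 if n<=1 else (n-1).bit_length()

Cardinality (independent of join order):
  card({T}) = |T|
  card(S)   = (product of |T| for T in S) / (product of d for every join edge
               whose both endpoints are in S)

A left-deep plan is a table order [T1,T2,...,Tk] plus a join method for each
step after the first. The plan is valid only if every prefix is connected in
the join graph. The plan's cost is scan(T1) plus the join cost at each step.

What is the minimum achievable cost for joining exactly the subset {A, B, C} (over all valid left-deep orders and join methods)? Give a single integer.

Selinger DP over subsets of {A,B,C}:
  {B}: scan cost=40, card=40
  {A}: scan cost=250, card=250
  {C}: scan cost=40, card=40
  {AB}: card=400; try (B,hash)→980, (B,nl_idx)→2150, (A,merge)→2570, (B,merge)→2780, (A,hash)→4080, (A,nl)→10040 …(+1); best=980 via (B,hash)
  {BC}: card=40; try (B,nl_idx)→320, (C,hash)→560, (B,hash)→560, (C,merge)→600, (B,merge)→600, (C,nl)→1640 …(+1); best=320 via (B,nl_idx)
  {ABC}: card=400; try (C,hash)→1860, (A,merge)→2850, (A,hash)→4360, (C,merge)→5260, (A,nl)→10320, (C,nl)→16980; best=1860 via (C,hash)

1860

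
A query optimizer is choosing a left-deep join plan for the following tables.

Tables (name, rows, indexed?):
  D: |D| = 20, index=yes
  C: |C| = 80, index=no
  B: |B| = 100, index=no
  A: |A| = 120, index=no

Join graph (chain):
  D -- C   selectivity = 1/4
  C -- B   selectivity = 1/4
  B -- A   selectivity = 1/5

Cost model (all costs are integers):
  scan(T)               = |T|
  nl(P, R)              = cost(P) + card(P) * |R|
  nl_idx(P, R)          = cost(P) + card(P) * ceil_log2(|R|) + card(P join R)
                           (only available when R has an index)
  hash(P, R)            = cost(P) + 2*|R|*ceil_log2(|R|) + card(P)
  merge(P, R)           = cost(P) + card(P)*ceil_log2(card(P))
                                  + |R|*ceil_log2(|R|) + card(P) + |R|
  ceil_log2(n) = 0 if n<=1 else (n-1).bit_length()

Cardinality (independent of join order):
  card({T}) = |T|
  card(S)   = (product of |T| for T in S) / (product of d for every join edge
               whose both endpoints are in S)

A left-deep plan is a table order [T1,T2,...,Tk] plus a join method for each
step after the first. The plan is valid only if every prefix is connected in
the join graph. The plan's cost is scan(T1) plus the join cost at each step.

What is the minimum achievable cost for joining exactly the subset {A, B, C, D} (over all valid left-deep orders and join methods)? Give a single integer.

13840

Selinger DP over subsets of {A,B,C,D}:
  {D}: scan cost=20, card=20
  {C}: scan cost=80, card=80
  {B}: scan cost=100, card=100
  {A}: scan cost=120, card=120
  {CD}: card=400; try (D,hash)→360, (C,merge)→780, (D,merge)→840, (D,nl_idx)→880, (C,hash)→1160, (C,nl)→1620 …(+1); best=360 via (D,hash)
  {BC}: card=2000; try (C,hash)→1320, (B,merge)→1520, (C,merge)→1540, (B,hash)→1560, (B,nl)→8080, (C,nl)→8100; best=1320 via (C,hash)
  {AB}: card=2400; try (B,hash)→1640, (A,merge)→1860, (B,merge)→1880, (A,hash)→1880, (A,nl)→12100, (B,nl)→12120; best=1640 via (B,hash)
  {BCD}: card=10000; try (B,hash)→2160, (D,hash)→3520, (B,merge)→5160, (D,nl_idx)→21320, (D,merge)→25440, (B,nl)→40360 …(+1); best=2160 via (B,hash)
  {ABC}: card=48000; try (A,hash)→5000, (C,hash)→5160, (A,merge)→26280, (C,merge)→33480, (C,nl)→193640, (A,nl)→241320; best=5000 via (A,hash)
  {ABCD}: card=240000; try (A,hash)→13840, (D,hash)→53200, (A,merge)→153120, (D,nl_idx)→485000, (D,merge)→821120, (D,nl)→965000 …(+1); best=13840 via (A,hash)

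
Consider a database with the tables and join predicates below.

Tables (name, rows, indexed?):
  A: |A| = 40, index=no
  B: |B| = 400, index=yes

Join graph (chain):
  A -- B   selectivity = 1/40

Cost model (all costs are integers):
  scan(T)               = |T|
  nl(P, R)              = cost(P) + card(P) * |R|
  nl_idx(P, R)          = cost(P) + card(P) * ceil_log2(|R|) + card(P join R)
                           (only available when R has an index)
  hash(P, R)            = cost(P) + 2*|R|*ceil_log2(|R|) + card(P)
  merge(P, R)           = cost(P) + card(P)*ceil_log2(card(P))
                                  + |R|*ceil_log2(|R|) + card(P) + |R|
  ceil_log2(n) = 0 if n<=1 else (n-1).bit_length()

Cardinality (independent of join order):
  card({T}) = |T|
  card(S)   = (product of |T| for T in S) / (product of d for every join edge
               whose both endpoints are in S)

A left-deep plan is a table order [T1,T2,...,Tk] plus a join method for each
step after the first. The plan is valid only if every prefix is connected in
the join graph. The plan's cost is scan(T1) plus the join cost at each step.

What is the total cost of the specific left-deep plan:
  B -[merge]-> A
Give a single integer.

step 1: scan B: cost=400, card=400
step 2: join A via merge
    card(P join A) = 400*40/(40) = 400
    cost = 400 + 400*9 + 40*6 + 400 + 40 = 4680

4680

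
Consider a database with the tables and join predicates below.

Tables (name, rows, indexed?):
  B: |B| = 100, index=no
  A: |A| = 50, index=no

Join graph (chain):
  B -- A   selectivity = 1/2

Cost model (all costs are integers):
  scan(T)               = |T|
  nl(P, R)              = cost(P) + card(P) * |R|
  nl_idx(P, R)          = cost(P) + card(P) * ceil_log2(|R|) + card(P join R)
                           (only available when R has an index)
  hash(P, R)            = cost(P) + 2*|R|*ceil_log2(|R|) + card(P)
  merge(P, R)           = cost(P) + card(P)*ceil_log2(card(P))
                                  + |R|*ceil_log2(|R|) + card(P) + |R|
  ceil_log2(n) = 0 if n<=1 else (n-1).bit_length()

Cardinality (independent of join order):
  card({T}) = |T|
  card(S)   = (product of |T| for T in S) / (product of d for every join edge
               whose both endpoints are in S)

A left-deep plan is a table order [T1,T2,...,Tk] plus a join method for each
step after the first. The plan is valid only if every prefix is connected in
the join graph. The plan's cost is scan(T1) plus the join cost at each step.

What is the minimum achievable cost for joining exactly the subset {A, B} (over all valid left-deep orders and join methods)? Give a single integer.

Selinger DP over subsets of {A,B}:
  {B}: scan cost=100, card=100
  {A}: scan cost=50, card=50
  {AB}: card=2500; try (A,hash)→800, (B,merge)→1200, (A,merge)→1250, (B,hash)→1500, (B,nl)→5050, (A,nl)→5100; best=800 via (A,hash)

800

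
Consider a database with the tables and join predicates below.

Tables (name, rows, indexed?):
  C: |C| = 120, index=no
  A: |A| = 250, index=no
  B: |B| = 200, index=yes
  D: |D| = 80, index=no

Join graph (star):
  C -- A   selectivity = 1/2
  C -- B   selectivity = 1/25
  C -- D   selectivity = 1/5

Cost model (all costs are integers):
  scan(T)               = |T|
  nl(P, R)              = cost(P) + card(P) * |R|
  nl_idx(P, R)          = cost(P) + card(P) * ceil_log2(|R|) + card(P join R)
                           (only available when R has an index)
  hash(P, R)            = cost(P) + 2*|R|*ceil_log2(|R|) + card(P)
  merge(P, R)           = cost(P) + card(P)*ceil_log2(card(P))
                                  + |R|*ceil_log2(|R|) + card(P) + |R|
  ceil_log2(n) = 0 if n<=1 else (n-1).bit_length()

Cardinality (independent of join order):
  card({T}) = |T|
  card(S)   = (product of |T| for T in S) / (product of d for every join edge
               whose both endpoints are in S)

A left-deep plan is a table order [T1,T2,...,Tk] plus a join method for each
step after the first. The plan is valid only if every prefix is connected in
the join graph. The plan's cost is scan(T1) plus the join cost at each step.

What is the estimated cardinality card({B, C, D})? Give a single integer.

Tables in S: B(200), C(120), D(80)
Edges inside S: C-B(d=25), C-D(d=5)
numerator = 200 * 120 * 80 = 1920000
denominator = 25 * 5 = 125
card(S) = 1920000 / 125 = 15360

15360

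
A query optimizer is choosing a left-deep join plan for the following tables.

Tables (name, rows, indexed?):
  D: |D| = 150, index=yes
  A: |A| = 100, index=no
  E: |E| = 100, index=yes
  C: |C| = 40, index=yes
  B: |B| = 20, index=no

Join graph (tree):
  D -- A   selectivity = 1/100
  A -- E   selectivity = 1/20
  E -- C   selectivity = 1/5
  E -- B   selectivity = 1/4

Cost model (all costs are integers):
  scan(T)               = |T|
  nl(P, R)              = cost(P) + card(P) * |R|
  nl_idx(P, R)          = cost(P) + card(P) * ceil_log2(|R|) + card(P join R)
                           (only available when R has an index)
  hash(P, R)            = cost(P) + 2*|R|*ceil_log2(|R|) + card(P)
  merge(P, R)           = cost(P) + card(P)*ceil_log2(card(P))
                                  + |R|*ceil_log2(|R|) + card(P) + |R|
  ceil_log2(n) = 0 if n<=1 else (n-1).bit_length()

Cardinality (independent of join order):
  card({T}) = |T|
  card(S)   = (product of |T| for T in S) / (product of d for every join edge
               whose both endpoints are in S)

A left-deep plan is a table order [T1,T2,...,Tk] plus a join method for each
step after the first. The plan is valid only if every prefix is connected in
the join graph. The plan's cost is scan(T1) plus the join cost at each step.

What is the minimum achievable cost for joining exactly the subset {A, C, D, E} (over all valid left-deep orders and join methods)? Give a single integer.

Selinger DP over subsets of {A,C,D,E}:
  {D}: scan cost=150, card=150
  {A}: scan cost=100, card=100
  {E}: scan cost=100, card=100
  {C}: scan cost=40, card=40
  {AD}: card=150; try (D,nl_idx)→1050, (A,hash)→1700, (D,merge)→2250, (A,merge)→2300, (D,hash)→2600, (D,nl)→15100 …(+1); best=1050 via (D,nl_idx)
  {AE}: card=500; try (E,nl_idx)→1300, (E,hash)→1600, (A,hash)→1600, (E,merge)→1700, (A,merge)→1700, (E,nl)→10100 …(+1); best=1300 via (E,nl_idx)
  {CE}: card=800; try (C,hash)→680, (E,merge)→1120, (E,nl_idx)→1120, (C,merge)→1180, (E,hash)→1480, (C,nl_idx)→1500 …(+2); best=680 via (C,hash)
  {ADE}: card=750; try (E,hash)→2600, (E,nl_idx)→2850, (E,merge)→3200, (D,hash)→4200, (D,nl_idx)→6050, (D,merge)→7650 …(+2); best=2600 via (E,hash)
  {ACE}: card=4000; try (C,hash)→2280, (A,hash)→2880, (C,merge)→6580, (C,nl_idx)→8300, (A,merge)→10280, (C,nl)→21300 …(+1); best=2280 via (C,hash)
  {ACDE}: card=6000; try (C,hash)→3830, (D,hash)→8680, (C,merge)→11130, (C,nl_idx)→13100, (C,nl)→32600, (D,nl_idx)→40280 …(+2); best=3830 via (C,hash)

3830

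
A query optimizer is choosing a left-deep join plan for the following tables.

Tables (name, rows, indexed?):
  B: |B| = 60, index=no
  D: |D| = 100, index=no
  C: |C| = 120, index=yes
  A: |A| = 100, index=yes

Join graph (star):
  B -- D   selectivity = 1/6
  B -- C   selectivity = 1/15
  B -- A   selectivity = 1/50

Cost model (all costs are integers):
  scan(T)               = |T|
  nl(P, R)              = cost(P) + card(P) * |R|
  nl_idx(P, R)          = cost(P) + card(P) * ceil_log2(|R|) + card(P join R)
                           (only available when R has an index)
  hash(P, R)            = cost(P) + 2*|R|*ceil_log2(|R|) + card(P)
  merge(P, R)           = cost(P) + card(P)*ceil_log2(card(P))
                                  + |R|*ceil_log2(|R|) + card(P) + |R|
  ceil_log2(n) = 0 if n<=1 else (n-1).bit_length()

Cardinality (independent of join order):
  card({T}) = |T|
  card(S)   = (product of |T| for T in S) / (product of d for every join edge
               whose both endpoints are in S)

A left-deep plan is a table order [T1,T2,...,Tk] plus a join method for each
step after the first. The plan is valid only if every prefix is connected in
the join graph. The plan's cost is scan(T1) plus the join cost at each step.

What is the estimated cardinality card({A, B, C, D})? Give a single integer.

16000

Tables in S: A(100), B(60), C(120), D(100)
Edges inside S: B-D(d=6), B-C(d=15), B-A(d=50)
numerator = 100 * 60 * 120 * 100 = 72000000
denominator = 6 * 15 * 50 = 4500
card(S) = 72000000 / 4500 = 16000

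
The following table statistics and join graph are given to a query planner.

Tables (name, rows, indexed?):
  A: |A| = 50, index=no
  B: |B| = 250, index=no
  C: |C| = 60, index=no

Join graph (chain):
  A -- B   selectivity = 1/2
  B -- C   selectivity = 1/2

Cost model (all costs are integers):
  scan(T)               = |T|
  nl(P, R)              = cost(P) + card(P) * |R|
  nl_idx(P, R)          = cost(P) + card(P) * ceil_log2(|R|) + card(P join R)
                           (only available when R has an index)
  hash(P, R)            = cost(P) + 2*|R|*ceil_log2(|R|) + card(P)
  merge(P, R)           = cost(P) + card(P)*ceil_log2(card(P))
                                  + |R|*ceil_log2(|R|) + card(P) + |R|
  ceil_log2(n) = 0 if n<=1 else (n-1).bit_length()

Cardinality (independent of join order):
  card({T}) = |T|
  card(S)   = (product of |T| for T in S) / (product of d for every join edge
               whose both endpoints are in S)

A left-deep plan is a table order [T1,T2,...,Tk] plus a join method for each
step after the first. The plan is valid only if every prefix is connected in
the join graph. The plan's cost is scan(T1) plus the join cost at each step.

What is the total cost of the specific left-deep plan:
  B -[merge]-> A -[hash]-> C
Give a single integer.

step 1: scan B: cost=250, card=250
step 2: join A via merge
    card(P join A) = 250*50/(2) = 6250
    cost = 250 + 250*8 + 50*6 + 250 + 50 = 2850
step 3: join C via hash
    card(P join C) = 6250*60/(2) = 187500
    cost = 2850 + 2*60*6 + 6250 = 9820

9820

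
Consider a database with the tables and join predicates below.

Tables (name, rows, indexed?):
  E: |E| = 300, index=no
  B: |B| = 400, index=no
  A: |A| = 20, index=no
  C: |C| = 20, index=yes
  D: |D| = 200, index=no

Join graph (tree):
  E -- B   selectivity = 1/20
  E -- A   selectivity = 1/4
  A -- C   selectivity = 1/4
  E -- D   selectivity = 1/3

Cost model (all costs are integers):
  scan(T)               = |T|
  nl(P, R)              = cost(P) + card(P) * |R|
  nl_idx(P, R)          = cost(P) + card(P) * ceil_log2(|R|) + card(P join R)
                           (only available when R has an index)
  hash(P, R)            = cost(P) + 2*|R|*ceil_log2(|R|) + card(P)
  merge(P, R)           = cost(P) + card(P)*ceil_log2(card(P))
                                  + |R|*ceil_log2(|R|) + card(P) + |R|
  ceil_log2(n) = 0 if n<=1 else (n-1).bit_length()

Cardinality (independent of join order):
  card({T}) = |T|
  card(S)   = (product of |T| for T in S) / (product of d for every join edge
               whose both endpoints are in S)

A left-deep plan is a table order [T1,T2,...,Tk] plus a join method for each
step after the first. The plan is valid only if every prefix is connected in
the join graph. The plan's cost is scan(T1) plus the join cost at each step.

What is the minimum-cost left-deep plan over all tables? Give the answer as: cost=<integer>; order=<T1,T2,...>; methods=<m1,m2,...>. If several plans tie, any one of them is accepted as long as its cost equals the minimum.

cost=170400; order=E,A,C,B,D; methods=hash,hash,hash,hash

Selinger DP (subsets sized 1..n):
  {E}: scan cost=300, card=300
  {B}: scan cost=400, card=400
  {A}: scan cost=20, card=20
  {C}: scan cost=20, card=20
  {D}: scan cost=200, card=200
  {BE}: card=6000; try (E,hash)→6200, (B,merge)→7300, (E,merge)→7400, (B,hash)→7800, (B,nl)→120300, (E,nl)→120400; best=6200 via (E,hash)
  {AE}: card=1500; try (A,hash)→800, (E,merge)→3140, (A,merge)→3420, (E,hash)→5440, (E,nl)→6020, (A,nl)→6300; best=800 via (A,hash)
  {DE}: card=20000; try (D,hash)→3800, (E,merge)→5000, (D,merge)→5100, (E,hash)→5800, (E,nl)→60200, (D,nl)→60300; best=3800 via (D,hash)
  {AC}: card=100; try (C,nl_idx)→220, (C,hash)→240, (A,hash)→240, (C,merge)→260, (A,merge)→260, (C,nl)→420 …(+1); best=220 via (C,nl_idx)
  {ABE}: card=30000; try (B,hash)→9500, (A,hash)→12400, (B,merge)→22800, (A,merge)→90320, (A,nl)→126200, (B,nl)→600800; best=9500 via (B,hash)
  {BDE}: card=400000; try (D,hash)→15400, (B,hash)→31000, (D,merge)→92000, (B,merge)→327800, (D,nl)→1206200, (B,nl)→8003800; best=15400 via (D,hash)
  {ACE}: card=7500; try (C,hash)→2500, (E,merge)→4020, (E,hash)→5720, (C,nl_idx)→15800, (C,merge)→18920, (E,nl)→30220 …(+1); best=2500 via (C,hash)
  {ADE}: card=100000; try (D,hash)→5500, (D,merge)→20600, (A,hash)→24000, (D,nl)→300800, (A,merge)→323920, (A,nl)→403800; best=5500 via (D,hash)
  {ABCE}: card=150000; try (B,hash)→17200, (C,hash)→39700, (B,merge)→111500, (C,nl_idx)→309500, (C,merge)→489620, (C,nl)→609500 …(+1); best=17200 via (B,hash)
  {ABDE}: card=2000000; try (D,hash)→42700, (B,hash)→112700, (A,hash)→415600, (D,merge)→491300, (B,merge)→1809500, (D,nl)→6009500 …(+3); best=42700 via (D,hash)
  {ACDE}: card=500000; try (D,hash)→13200, (C,hash)→105700, (D,merge)→109300, (C,nl_idx)→1005500, (D,nl)→1502500, (C,merge)→1805620 …(+1); best=13200 via (D,hash)
  {ABCDE}: card=10000000; try (D,hash)→170400, (B,hash)→520400, (C,hash)→2042900, (D,merge)→2869000, (B,merge)→10017200, (C,nl_idx)→20042700 …(+4); best=170400 via (D,hash)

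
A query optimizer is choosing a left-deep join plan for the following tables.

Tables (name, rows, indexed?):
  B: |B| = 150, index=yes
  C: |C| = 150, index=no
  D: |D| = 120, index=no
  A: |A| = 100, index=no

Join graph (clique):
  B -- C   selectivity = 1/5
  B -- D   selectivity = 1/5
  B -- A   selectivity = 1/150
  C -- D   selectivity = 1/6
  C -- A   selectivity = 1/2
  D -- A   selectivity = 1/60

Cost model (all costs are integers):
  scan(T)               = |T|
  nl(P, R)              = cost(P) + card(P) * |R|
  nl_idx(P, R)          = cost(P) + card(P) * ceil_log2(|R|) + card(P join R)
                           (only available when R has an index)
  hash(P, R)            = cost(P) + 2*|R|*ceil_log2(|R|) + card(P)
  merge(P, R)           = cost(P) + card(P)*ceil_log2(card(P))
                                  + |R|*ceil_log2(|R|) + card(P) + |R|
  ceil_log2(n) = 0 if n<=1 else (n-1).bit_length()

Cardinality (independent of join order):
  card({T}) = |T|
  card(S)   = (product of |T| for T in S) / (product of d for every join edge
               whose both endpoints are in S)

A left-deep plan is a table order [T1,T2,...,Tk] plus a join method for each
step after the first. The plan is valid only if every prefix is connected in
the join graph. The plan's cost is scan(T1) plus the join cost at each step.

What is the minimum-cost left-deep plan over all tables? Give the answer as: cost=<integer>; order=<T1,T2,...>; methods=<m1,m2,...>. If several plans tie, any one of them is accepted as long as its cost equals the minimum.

cost=4390; order=A,B,D,C; methods=nl_idx,merge,merge

Selinger DP (subsets sized 1..n):
  {B}: scan cost=150, card=150
  {C}: scan cost=150, card=150
  {D}: scan cost=120, card=120
  {A}: scan cost=100, card=100
  {BC}: card=4500; try (C,hash)→2700, (B,hash)→2700, (C,merge)→2850, (B,merge)→2850, (B,nl_idx)→5850, (C,nl)→22650 …(+1); best=2700 via (C,hash)
  {BD}: card=3600; try (D,hash)→1980, (B,merge)→2430, (D,merge)→2460, (B,hash)→2640, (B,nl_idx)→4680, (B,nl)→18120 …(+1); best=1980 via (D,hash)
  {AB}: card=100; try (B,nl_idx)→1000, (A,hash)→1700, (B,merge)→2250, (A,merge)→2300, (B,hash)→2600, (B,nl)→15100 …(+1); best=1000 via (B,nl_idx)
  {CD}: card=3000; try (D,hash)→1980, (C,merge)→2430, (D,merge)→2460, (C,hash)→2640, (C,nl)→18120, (D,nl)→18150; best=1980 via (D,hash)
  {AC}: card=7500; try (A,hash)→1700, (C,merge)→2250, (A,merge)→2300, (C,hash)→2600, (C,nl)→15100, (A,nl)→15150; best=1700 via (A,hash)
  {AD}: card=200; try (A,hash)→1640, (D,merge)→1860, (D,hash)→1880, (A,merge)→1880, (D,nl)→12100, (A,nl)→12120; best=1640 via (A,hash)
  {BCD}: card=18000; try (B,hash)→7380, (C,hash)→7980, (D,hash)→8880, (B,merge)→42330, (B,nl_idx)→43980, (C,merge)→50130 …(+4); best=7380 via (B,hash)
  {ABC}: card=1500; try (C,merge)→3150, (C,hash)→3500, (A,hash)→8600, (B,hash)→11600, (C,nl)→16000, (B,nl_idx)→63200 …(+4); best=3150 via (C,merge)
  {ABD}: card=40; try (D,merge)→2760, (D,hash)→2780, (B,nl_idx)→3280, (B,hash)→4240, (B,merge)→4790, (A,hash)→6980 …(+4); best=2760 via (D,merge)
  {ACD}: card=2500; try (C,hash)→4240, (C,merge)→4790, (A,hash)→6380, (D,hash)→10880, (C,nl)→31640, (A,merge)→41780 …(+3); best=4240 via (C,hash)
  {ABCD}: card=100; try (C,merge)→4390, (C,hash)→5200, (D,hash)→6330, (C,nl)→8760, (B,hash)→9140, (D,merge)→22110 …(+7); best=4390 via (C,merge)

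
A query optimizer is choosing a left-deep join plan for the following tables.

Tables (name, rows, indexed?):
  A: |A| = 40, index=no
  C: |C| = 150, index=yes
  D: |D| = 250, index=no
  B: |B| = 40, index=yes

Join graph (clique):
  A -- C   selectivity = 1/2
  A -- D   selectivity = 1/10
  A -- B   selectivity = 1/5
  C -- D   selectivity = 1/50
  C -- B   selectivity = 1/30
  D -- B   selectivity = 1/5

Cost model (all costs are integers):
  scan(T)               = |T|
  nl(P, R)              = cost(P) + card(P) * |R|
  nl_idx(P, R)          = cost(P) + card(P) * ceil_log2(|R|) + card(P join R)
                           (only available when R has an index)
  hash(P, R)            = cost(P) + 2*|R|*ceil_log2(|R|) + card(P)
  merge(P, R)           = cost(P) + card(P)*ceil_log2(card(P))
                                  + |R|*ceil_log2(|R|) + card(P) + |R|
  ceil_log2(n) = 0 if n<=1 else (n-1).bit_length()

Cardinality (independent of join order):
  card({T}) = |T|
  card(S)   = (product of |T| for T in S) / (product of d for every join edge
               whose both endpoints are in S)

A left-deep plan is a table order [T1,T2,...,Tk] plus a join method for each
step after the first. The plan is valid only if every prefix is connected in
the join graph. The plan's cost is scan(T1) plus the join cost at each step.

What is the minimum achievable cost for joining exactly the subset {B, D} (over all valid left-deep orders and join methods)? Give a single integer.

Selinger DP over subsets of {B,D}:
  {D}: scan cost=250, card=250
  {B}: scan cost=40, card=40
  {BD}: card=2000; try (B,hash)→980, (D,merge)→2570, (B,merge)→2780, (B,nl_idx)→3750, (D,hash)→4080, (D,nl)→10040 …(+1); best=980 via (B,hash)

980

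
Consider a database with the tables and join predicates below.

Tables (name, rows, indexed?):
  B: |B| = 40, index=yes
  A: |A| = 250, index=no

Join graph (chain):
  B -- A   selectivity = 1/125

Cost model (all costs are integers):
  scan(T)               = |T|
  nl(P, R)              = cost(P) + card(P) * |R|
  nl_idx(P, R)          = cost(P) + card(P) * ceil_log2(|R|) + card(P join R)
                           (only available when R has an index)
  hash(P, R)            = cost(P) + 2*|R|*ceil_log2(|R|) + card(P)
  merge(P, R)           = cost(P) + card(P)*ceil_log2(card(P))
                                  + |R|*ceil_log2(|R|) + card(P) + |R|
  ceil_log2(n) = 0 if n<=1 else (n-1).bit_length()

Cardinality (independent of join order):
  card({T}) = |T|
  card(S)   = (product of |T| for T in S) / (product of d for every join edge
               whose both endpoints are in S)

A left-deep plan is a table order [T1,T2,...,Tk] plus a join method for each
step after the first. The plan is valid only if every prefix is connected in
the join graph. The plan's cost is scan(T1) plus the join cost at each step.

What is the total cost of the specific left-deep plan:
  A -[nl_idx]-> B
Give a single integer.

1830

step 1: scan A: cost=250, card=250
step 2: join B via nl_idx
    card(P join B) = 250*40/(125) = 80
    cost = 250 + 250*6 + 80 = 1830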